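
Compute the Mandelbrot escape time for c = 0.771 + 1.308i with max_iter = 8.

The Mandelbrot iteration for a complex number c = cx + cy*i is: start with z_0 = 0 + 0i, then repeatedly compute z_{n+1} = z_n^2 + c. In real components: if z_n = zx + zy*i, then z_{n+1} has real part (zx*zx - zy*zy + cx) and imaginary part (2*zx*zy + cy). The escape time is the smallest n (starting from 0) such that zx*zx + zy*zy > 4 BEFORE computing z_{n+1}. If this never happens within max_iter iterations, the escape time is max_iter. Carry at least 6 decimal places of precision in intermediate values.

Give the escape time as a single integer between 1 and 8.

Answer: 2

Derivation:
z_0 = 0 + 0i, c = 0.7710 + 1.3080i
Iter 1: z = 0.7710 + 1.3080i, |z|^2 = 2.3053
Iter 2: z = -0.3454 + 3.3249i, |z|^2 = 11.1745
Escaped at iteration 2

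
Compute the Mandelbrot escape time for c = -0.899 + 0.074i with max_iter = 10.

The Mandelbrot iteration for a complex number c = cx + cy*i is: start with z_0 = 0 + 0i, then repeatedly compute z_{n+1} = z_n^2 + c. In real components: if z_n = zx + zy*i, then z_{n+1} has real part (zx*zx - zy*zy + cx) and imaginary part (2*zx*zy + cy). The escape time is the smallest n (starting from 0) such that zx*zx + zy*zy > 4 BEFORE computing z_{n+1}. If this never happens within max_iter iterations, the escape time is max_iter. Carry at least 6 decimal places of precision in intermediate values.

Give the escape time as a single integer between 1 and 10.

z_0 = 0 + 0i, c = -0.8990 + 0.0740i
Iter 1: z = -0.8990 + 0.0740i, |z|^2 = 0.8137
Iter 2: z = -0.0963 + -0.0591i, |z|^2 = 0.0128
Iter 3: z = -0.8932 + 0.0854i, |z|^2 = 0.8051
Iter 4: z = -0.1084 + -0.0785i, |z|^2 = 0.0179
Iter 5: z = -0.8934 + 0.0910i, |z|^2 = 0.8065
Iter 6: z = -0.1091 + -0.0887i, |z|^2 = 0.0198
Iter 7: z = -0.8950 + 0.0933i, |z|^2 = 0.8097
Iter 8: z = -0.1068 + -0.0931i, |z|^2 = 0.0201
Iter 9: z = -0.8963 + 0.0939i, |z|^2 = 0.8121

Answer: 10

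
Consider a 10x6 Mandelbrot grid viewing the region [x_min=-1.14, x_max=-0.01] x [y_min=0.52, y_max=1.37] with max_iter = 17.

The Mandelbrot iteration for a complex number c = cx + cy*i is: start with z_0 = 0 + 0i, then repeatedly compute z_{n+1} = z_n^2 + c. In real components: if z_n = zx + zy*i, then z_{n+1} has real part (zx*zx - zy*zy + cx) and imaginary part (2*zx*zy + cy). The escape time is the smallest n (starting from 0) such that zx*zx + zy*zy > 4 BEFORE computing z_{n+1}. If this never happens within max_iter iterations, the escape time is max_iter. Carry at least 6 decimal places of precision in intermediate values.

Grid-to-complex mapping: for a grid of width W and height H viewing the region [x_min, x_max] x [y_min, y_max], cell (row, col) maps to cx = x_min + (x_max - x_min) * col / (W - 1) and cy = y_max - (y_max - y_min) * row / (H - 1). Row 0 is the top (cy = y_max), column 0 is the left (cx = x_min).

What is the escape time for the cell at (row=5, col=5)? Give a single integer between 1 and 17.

Answer: 17

Derivation:
z_0 = 0 + 0i, c = -0.5122 + 0.5200i
Iter 1: z = -0.5122 + 0.5200i, |z|^2 = 0.5328
Iter 2: z = -0.5203 + -0.0127i, |z|^2 = 0.2708
Iter 3: z = -0.2417 + 0.5332i, |z|^2 = 0.3428
Iter 4: z = -0.7381 + 0.2622i, |z|^2 = 0.6136
Iter 5: z = -0.0362 + 0.1329i, |z|^2 = 0.0190
Iter 6: z = -0.5286 + 0.5104i, |z|^2 = 0.5399
Iter 7: z = -0.4933 + -0.0196i, |z|^2 = 0.2438
Iter 8: z = -0.2692 + 0.5393i, |z|^2 = 0.3633
Iter 9: z = -0.7306 + 0.2296i, |z|^2 = 0.5865
Iter 10: z = -0.0312 + 0.1845i, |z|^2 = 0.0350
Iter 11: z = -0.5453 + 0.5085i, |z|^2 = 0.5559
Iter 12: z = -0.4734 + -0.0346i, |z|^2 = 0.2253
Iter 13: z = -0.2893 + 0.5527i, |z|^2 = 0.3892
Iter 14: z = -0.7340 + 0.2002i, |z|^2 = 0.5789
Iter 15: z = -0.0135 + 0.2261i, |z|^2 = 0.0513
Iter 16: z = -0.5631 + 0.5139i, |z|^2 = 0.5812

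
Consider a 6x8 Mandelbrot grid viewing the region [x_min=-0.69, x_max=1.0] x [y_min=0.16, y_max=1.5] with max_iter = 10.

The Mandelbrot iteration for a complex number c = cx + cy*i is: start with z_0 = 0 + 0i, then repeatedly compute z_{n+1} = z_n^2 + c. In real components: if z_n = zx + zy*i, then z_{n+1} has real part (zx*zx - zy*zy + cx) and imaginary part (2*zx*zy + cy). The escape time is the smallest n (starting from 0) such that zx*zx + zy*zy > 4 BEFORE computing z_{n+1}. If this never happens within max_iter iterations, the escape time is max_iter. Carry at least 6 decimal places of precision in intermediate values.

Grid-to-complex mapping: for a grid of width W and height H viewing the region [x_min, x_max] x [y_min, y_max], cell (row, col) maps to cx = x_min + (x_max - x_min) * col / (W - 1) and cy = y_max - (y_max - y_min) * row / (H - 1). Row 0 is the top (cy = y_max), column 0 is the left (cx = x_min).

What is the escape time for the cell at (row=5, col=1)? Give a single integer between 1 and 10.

z_0 = 0 + 0i, c = -0.3520 + 0.5429i
Iter 1: z = -0.3520 + 0.5429i, |z|^2 = 0.4186
Iter 2: z = -0.5228 + 0.1607i, |z|^2 = 0.2991
Iter 3: z = -0.1045 + 0.3748i, |z|^2 = 0.1514
Iter 4: z = -0.4816 + 0.4645i, |z|^2 = 0.4477
Iter 5: z = -0.3358 + 0.0955i, |z|^2 = 0.1219
Iter 6: z = -0.2483 + 0.4787i, |z|^2 = 0.2909
Iter 7: z = -0.5195 + 0.3051i, |z|^2 = 0.3630
Iter 8: z = -0.1752 + 0.2259i, |z|^2 = 0.0817
Iter 9: z = -0.3723 + 0.4637i, |z|^2 = 0.3537

Answer: 10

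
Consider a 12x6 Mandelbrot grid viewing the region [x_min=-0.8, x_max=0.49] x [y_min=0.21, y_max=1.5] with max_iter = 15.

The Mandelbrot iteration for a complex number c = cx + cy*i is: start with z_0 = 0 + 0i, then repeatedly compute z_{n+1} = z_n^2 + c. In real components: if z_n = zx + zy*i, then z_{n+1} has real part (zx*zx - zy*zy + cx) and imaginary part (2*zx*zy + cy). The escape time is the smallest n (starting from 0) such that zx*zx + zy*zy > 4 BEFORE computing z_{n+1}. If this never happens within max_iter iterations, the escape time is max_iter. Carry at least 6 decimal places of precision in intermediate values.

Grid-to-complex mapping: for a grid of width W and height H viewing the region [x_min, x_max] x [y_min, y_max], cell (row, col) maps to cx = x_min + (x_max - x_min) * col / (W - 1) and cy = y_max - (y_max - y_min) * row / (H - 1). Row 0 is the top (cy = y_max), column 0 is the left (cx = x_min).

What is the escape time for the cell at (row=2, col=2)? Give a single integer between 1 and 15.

Answer: 4

Derivation:
z_0 = 0 + 0i, c = -0.5655 + 0.9840i
Iter 1: z = -0.5655 + 0.9840i, |z|^2 = 1.2880
Iter 2: z = -1.2140 + -0.1288i, |z|^2 = 1.4903
Iter 3: z = 0.8917 + 1.2968i, |z|^2 = 2.4767
Iter 4: z = -1.4519 + 3.2966i, |z|^2 = 12.9755
Escaped at iteration 4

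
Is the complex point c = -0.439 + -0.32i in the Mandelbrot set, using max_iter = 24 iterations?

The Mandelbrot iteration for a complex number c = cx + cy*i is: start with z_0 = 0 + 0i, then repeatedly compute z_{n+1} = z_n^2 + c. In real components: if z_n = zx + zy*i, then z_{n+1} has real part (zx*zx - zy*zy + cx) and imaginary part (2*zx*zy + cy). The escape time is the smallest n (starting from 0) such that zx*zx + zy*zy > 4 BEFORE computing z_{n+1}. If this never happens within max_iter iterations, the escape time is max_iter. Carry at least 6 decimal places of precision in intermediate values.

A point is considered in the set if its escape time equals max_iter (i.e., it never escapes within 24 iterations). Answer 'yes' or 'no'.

z_0 = 0 + 0i, c = -0.4390 + -0.3200i
Iter 1: z = -0.4390 + -0.3200i, |z|^2 = 0.2951
Iter 2: z = -0.3487 + -0.0390i, |z|^2 = 0.1231
Iter 3: z = -0.3189 + -0.2928i, |z|^2 = 0.1874
Iter 4: z = -0.4230 + -0.1332i, |z|^2 = 0.1967
Iter 5: z = -0.2778 + -0.2073i, |z|^2 = 0.1202
Iter 6: z = -0.4048 + -0.2048i, |z|^2 = 0.2058
Iter 7: z = -0.3171 + -0.1542i, |z|^2 = 0.1243
Iter 8: z = -0.3622 + -0.2222i, |z|^2 = 0.1806
Iter 9: z = -0.3572 + -0.1590i, |z|^2 = 0.1529
Iter 10: z = -0.3367 + -0.2064i, |z|^2 = 0.1560
Iter 11: z = -0.3682 + -0.1810i, |z|^2 = 0.1684
Iter 12: z = -0.3362 + -0.1867i, |z|^2 = 0.1479
Iter 13: z = -0.3608 + -0.1945i, |z|^2 = 0.1680
Iter 14: z = -0.3466 + -0.1797i, |z|^2 = 0.1524
Iter 15: z = -0.3511 + -0.1955i, |z|^2 = 0.1615
Iter 16: z = -0.3539 + -0.1827i, |z|^2 = 0.1586
Iter 17: z = -0.3471 + -0.1907i, |z|^2 = 0.1569
Iter 18: z = -0.3548 + -0.1876i, |z|^2 = 0.1611
Iter 19: z = -0.3483 + -0.1868i, |z|^2 = 0.1562
Iter 20: z = -0.3526 + -0.1899i, |z|^2 = 0.1604
Iter 21: z = -0.3507 + -0.1861i, |z|^2 = 0.1576
Iter 22: z = -0.3506 + -0.1895i, |z|^2 = 0.1588
Iter 23: z = -0.3519 + -0.1871i, |z|^2 = 0.1589
Did not escape in 24 iterations → in set

Answer: yes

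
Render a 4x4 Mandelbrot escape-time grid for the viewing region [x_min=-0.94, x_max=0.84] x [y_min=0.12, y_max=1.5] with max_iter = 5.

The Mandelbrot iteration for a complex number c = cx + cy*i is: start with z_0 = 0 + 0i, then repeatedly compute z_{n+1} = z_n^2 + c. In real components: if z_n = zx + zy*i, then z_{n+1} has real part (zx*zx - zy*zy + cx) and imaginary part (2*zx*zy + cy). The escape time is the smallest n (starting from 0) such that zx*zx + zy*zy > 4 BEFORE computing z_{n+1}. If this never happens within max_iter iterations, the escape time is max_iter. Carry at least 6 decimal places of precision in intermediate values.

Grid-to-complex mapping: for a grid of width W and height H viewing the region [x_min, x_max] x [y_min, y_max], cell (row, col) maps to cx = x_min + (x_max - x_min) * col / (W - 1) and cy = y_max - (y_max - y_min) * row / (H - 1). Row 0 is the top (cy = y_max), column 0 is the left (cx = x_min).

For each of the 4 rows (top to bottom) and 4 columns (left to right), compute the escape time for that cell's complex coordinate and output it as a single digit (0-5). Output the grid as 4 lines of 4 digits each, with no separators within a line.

Answer: 2222
3532
5553
5553

Derivation:
(row=0, col=0): c = -0.9400 + 1.5000i → escape time 2
(row=0, col=1): c = -0.3467 + 1.5000i → escape time 2
(row=0, col=2): c = 0.2467 + 1.5000i → escape time 2
(row=0, col=3): c = 0.8400 + 1.5000i → escape time 2
(row=1, col=0): c = -0.9400 + 1.0400i → escape time 3
(row=1, col=1): c = -0.3467 + 1.0400i → escape time 5
(row=1, col=2): c = 0.2467 + 1.0400i → escape time 3
(row=1, col=3): c = 0.8400 + 1.0400i → escape time 2
(row=2, col=0): c = -0.9400 + 0.5800i → escape time 5
(row=2, col=1): c = -0.3467 + 0.5800i → escape time 5
(row=2, col=2): c = 0.2467 + 0.5800i → escape time 5
(row=2, col=3): c = 0.8400 + 0.5800i → escape time 3
(row=3, col=0): c = -0.9400 + 0.1200i → escape time 5
(row=3, col=1): c = -0.3467 + 0.1200i → escape time 5
(row=3, col=2): c = 0.2467 + 0.1200i → escape time 5
(row=3, col=3): c = 0.8400 + 0.1200i → escape time 3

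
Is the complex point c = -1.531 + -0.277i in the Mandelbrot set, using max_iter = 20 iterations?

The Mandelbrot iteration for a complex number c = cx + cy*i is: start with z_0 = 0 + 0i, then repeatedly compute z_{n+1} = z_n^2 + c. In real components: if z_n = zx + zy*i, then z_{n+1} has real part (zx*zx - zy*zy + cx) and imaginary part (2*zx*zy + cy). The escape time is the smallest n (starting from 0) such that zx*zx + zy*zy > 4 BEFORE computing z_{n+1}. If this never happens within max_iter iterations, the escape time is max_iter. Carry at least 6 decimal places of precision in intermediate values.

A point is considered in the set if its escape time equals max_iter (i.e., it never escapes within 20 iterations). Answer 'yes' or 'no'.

z_0 = 0 + 0i, c = -1.5310 + -0.2770i
Iter 1: z = -1.5310 + -0.2770i, |z|^2 = 2.4207
Iter 2: z = 0.7362 + 0.5712i, |z|^2 = 0.8683
Iter 3: z = -1.3152 + 0.5640i, |z|^2 = 2.0479
Iter 4: z = -0.1194 + -1.7606i, |z|^2 = 3.1141
Iter 5: z = -4.6166 + 0.1434i, |z|^2 = 21.3334
Escaped at iteration 5

Answer: no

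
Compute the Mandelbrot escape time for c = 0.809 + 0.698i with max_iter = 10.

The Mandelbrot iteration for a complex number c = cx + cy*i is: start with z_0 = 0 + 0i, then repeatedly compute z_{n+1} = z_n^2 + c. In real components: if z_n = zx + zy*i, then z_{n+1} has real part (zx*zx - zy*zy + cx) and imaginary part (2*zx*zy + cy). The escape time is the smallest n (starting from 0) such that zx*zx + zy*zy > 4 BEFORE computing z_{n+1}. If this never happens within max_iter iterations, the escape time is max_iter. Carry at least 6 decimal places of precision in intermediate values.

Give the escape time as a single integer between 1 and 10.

z_0 = 0 + 0i, c = 0.8090 + 0.6980i
Iter 1: z = 0.8090 + 0.6980i, |z|^2 = 1.1417
Iter 2: z = 0.9763 + 1.8274i, |z|^2 = 4.2924
Escaped at iteration 2

Answer: 2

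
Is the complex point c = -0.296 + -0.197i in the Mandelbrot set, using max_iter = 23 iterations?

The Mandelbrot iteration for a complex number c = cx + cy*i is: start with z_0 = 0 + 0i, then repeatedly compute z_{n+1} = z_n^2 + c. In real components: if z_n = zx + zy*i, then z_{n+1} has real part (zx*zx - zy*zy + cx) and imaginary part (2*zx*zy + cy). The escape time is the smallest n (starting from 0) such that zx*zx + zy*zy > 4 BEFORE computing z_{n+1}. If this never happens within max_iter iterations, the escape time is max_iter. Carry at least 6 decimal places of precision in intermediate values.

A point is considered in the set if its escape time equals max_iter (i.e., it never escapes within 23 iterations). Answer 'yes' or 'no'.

Answer: yes

Derivation:
z_0 = 0 + 0i, c = -0.2960 + -0.1970i
Iter 1: z = -0.2960 + -0.1970i, |z|^2 = 0.1264
Iter 2: z = -0.2472 + -0.0804i, |z|^2 = 0.0676
Iter 3: z = -0.2414 + -0.1573i, |z|^2 = 0.0830
Iter 4: z = -0.2625 + -0.1211i, |z|^2 = 0.0836
Iter 5: z = -0.2418 + -0.1334i, |z|^2 = 0.0763
Iter 6: z = -0.2554 + -0.1325i, |z|^2 = 0.0828
Iter 7: z = -0.2483 + -0.1293i, |z|^2 = 0.0784
Iter 8: z = -0.2511 + -0.1328i, |z|^2 = 0.0807
Iter 9: z = -0.2506 + -0.1303i, |z|^2 = 0.0798
Iter 10: z = -0.2502 + -0.1317i, |z|^2 = 0.0799
Iter 11: z = -0.2507 + -0.1311i, |z|^2 = 0.0801
Iter 12: z = -0.2503 + -0.1312i, |z|^2 = 0.0799
Iter 13: z = -0.2506 + -0.1313i, |z|^2 = 0.0800
Iter 14: z = -0.2505 + -0.1312i, |z|^2 = 0.0799
Iter 15: z = -0.2505 + -0.1313i, |z|^2 = 0.0800
Iter 16: z = -0.2505 + -0.1312i, |z|^2 = 0.0800
Iter 17: z = -0.2505 + -0.1313i, |z|^2 = 0.0800
Iter 18: z = -0.2505 + -0.1312i, |z|^2 = 0.0800
Iter 19: z = -0.2505 + -0.1312i, |z|^2 = 0.0800
Iter 20: z = -0.2505 + -0.1312i, |z|^2 = 0.0800
Iter 21: z = -0.2505 + -0.1312i, |z|^2 = 0.0800
Iter 22: z = -0.2505 + -0.1312i, |z|^2 = 0.0800
Did not escape in 23 iterations → in set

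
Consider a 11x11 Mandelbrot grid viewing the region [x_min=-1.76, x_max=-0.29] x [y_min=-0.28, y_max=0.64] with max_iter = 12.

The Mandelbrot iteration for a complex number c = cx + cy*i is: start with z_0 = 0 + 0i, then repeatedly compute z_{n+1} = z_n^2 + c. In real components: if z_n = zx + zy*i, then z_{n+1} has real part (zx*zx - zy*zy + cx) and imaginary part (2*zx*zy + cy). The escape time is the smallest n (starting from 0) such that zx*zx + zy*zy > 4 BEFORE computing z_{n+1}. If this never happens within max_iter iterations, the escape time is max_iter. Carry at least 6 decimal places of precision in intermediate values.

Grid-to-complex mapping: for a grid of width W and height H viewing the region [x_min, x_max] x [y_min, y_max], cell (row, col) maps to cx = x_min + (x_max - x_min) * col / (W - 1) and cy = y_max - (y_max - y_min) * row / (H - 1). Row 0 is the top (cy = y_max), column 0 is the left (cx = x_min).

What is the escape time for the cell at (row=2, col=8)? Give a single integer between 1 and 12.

z_0 = 0 + 0i, c = -0.5840 + 0.4560i
Iter 1: z = -0.5840 + 0.4560i, |z|^2 = 0.5490
Iter 2: z = -0.4509 + -0.0766i, |z|^2 = 0.2092
Iter 3: z = -0.3866 + 0.5251i, |z|^2 = 0.4252
Iter 4: z = -0.7103 + 0.0500i, |z|^2 = 0.5070
Iter 5: z = -0.0820 + 0.3849i, |z|^2 = 0.1549
Iter 6: z = -0.7254 + 0.3929i, |z|^2 = 0.6806
Iter 7: z = -0.2121 + -0.1140i, |z|^2 = 0.0580
Iter 8: z = -0.5520 + 0.5043i, |z|^2 = 0.5591
Iter 9: z = -0.5336 + -0.1008i, |z|^2 = 0.2949
Iter 10: z = -0.3094 + 0.5636i, |z|^2 = 0.4134
Iter 11: z = -0.8059 + 0.1073i, |z|^2 = 0.6610

Answer: 12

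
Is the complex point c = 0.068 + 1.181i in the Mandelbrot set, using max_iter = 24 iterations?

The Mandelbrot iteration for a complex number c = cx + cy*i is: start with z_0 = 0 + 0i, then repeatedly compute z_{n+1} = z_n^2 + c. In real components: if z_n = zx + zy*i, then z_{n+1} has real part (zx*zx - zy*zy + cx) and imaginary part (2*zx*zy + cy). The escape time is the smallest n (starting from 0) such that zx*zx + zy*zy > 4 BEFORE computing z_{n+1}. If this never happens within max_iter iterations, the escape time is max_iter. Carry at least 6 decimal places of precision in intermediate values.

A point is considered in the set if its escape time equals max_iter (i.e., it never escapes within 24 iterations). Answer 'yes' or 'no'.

z_0 = 0 + 0i, c = 0.0680 + 1.1810i
Iter 1: z = 0.0680 + 1.1810i, |z|^2 = 1.3994
Iter 2: z = -1.3221 + 1.3416i, |z|^2 = 3.5480
Iter 3: z = 0.0161 + -2.3666i, |z|^2 = 5.6011
Escaped at iteration 3

Answer: no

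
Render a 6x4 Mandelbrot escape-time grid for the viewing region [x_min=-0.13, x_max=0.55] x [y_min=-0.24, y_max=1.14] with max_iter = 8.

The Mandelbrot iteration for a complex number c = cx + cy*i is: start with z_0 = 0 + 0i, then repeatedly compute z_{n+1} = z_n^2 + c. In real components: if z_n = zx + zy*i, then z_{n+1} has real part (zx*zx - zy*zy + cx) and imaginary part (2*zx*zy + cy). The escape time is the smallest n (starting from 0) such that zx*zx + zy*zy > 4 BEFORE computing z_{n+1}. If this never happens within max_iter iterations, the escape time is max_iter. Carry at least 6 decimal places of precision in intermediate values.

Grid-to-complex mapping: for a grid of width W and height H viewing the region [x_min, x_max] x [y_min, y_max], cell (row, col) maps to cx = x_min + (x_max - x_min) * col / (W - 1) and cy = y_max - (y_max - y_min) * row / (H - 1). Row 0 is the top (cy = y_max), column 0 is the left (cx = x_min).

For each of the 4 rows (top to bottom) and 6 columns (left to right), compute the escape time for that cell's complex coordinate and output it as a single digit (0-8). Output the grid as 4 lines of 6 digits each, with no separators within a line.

Answer: 543222
888753
888884
888884

Derivation:
(row=0, col=0): c = -0.1300 + 1.1400i → escape time 5
(row=0, col=1): c = 0.0060 + 1.1400i → escape time 4
(row=0, col=2): c = 0.1420 + 1.1400i → escape time 3
(row=0, col=3): c = 0.2780 + 1.1400i → escape time 2
(row=0, col=4): c = 0.4140 + 1.1400i → escape time 2
(row=0, col=5): c = 0.5500 + 1.1400i → escape time 2
(row=1, col=0): c = -0.1300 + 0.6800i → escape time 8
(row=1, col=1): c = 0.0060 + 0.6800i → escape time 8
(row=1, col=2): c = 0.1420 + 0.6800i → escape time 8
(row=1, col=3): c = 0.2780 + 0.6800i → escape time 7
(row=1, col=4): c = 0.4140 + 0.6800i → escape time 5
(row=1, col=5): c = 0.5500 + 0.6800i → escape time 3
(row=2, col=0): c = -0.1300 + 0.2200i → escape time 8
(row=2, col=1): c = 0.0060 + 0.2200i → escape time 8
(row=2, col=2): c = 0.1420 + 0.2200i → escape time 8
(row=2, col=3): c = 0.2780 + 0.2200i → escape time 8
(row=2, col=4): c = 0.4140 + 0.2200i → escape time 8
(row=2, col=5): c = 0.5500 + 0.2200i → escape time 4
(row=3, col=0): c = -0.1300 + -0.2400i → escape time 8
(row=3, col=1): c = 0.0060 + -0.2400i → escape time 8
(row=3, col=2): c = 0.1420 + -0.2400i → escape time 8
(row=3, col=3): c = 0.2780 + -0.2400i → escape time 8
(row=3, col=4): c = 0.4140 + -0.2400i → escape time 8
(row=3, col=5): c = 0.5500 + -0.2400i → escape time 4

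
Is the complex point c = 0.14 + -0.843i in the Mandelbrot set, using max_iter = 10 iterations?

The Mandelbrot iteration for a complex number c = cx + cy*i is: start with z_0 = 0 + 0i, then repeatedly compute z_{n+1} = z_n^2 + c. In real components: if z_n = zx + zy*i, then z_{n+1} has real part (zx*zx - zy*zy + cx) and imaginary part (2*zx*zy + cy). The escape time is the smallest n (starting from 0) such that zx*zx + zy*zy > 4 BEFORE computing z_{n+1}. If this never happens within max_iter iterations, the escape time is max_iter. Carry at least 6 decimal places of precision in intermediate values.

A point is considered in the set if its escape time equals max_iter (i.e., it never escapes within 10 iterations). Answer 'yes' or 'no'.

z_0 = 0 + 0i, c = 0.1400 + -0.8430i
Iter 1: z = 0.1400 + -0.8430i, |z|^2 = 0.7302
Iter 2: z = -0.5510 + -1.0790i, |z|^2 = 1.4680
Iter 3: z = -0.7207 + 0.3462i, |z|^2 = 0.6392
Iter 4: z = 0.5395 + -1.3420i, |z|^2 = 2.0920
Iter 5: z = -1.3699 + -2.2910i, |z|^2 = 7.1255
Escaped at iteration 5

Answer: no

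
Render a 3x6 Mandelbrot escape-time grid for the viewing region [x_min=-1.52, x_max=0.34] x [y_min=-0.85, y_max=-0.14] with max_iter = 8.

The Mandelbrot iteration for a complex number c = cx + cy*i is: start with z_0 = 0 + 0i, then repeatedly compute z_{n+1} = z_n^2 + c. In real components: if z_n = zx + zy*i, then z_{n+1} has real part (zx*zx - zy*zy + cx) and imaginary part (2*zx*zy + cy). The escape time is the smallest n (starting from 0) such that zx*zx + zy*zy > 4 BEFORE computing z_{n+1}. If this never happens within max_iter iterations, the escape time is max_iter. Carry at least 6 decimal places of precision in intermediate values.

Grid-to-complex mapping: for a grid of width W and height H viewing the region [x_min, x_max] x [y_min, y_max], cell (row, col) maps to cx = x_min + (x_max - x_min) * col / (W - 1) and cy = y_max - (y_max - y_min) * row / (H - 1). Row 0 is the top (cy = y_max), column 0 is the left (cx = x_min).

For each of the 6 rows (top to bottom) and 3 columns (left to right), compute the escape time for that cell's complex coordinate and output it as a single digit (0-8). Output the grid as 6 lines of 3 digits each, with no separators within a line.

(row=0, col=0): c = -1.5200 + -0.1400i → escape time 6
(row=0, col=1): c = -0.5900 + -0.1400i → escape time 8
(row=0, col=2): c = 0.3400 + -0.1400i → escape time 8
(row=1, col=0): c = -1.5200 + -0.2820i → escape time 5
(row=1, col=1): c = -0.5900 + -0.2820i → escape time 8
(row=1, col=2): c = 0.3400 + -0.2820i → escape time 8
(row=2, col=0): c = -1.5200 + -0.4240i → escape time 4
(row=2, col=1): c = -0.5900 + -0.4240i → escape time 8
(row=2, col=2): c = 0.3400 + -0.4240i → escape time 8
(row=3, col=0): c = -1.5200 + -0.5660i → escape time 3
(row=3, col=1): c = -0.5900 + -0.5660i → escape time 8
(row=3, col=2): c = 0.3400 + -0.5660i → escape time 8
(row=4, col=0): c = -1.5200 + -0.7080i → escape time 3
(row=4, col=1): c = -0.5900 + -0.7080i → escape time 7
(row=4, col=2): c = 0.3400 + -0.7080i → escape time 7
(row=5, col=0): c = -1.5200 + -0.8500i → escape time 3
(row=5, col=1): c = -0.5900 + -0.8500i → escape time 4
(row=5, col=2): c = 0.3400 + -0.8500i → escape time 4

Answer: 688
588
488
388
377
344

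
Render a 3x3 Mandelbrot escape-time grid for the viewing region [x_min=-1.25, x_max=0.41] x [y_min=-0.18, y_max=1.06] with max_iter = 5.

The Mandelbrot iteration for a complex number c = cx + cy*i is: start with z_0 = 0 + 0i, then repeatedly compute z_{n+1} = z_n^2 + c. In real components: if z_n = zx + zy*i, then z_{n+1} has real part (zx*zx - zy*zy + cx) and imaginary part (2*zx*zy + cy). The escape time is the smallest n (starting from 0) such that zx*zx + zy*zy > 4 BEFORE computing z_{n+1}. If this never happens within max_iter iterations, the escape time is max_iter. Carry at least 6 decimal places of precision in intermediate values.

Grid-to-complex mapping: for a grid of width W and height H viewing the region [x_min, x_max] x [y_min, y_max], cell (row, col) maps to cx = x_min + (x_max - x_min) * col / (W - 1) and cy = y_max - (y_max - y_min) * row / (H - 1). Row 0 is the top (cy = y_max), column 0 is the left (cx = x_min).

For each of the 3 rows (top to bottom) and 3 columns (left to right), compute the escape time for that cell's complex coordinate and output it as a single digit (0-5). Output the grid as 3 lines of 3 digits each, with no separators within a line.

Answer: 342
555
555

Derivation:
(row=0, col=0): c = -1.2500 + 1.0600i → escape time 3
(row=0, col=1): c = -0.4200 + 1.0600i → escape time 4
(row=0, col=2): c = 0.4100 + 1.0600i → escape time 2
(row=1, col=0): c = -1.2500 + 0.4400i → escape time 5
(row=1, col=1): c = -0.4200 + 0.4400i → escape time 5
(row=1, col=2): c = 0.4100 + 0.4400i → escape time 5
(row=2, col=0): c = -1.2500 + -0.1800i → escape time 5
(row=2, col=1): c = -0.4200 + -0.1800i → escape time 5
(row=2, col=2): c = 0.4100 + -0.1800i → escape time 5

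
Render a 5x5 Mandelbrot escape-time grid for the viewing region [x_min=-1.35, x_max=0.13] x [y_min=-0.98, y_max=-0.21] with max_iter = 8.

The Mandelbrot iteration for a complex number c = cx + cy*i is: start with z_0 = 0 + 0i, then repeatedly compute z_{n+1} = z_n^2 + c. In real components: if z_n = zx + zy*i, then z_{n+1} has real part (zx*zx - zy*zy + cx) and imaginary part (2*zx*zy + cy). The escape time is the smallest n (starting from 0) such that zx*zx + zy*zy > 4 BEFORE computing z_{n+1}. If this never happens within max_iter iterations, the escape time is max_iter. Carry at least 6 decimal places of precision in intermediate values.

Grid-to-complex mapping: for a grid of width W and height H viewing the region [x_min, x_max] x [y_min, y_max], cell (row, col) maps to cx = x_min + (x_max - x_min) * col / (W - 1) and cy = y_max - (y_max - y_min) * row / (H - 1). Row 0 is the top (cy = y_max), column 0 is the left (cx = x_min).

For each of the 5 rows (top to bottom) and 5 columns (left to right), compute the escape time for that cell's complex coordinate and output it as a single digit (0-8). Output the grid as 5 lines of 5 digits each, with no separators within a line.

Answer: 78888
57888
35888
33486
33464

Derivation:
(row=0, col=0): c = -1.3500 + -0.2100i → escape time 7
(row=0, col=1): c = -0.9800 + -0.2100i → escape time 8
(row=0, col=2): c = -0.6100 + -0.2100i → escape time 8
(row=0, col=3): c = -0.2400 + -0.2100i → escape time 8
(row=0, col=4): c = 0.1300 + -0.2100i → escape time 8
(row=1, col=0): c = -1.3500 + -0.4025i → escape time 5
(row=1, col=1): c = -0.9800 + -0.4025i → escape time 7
(row=1, col=2): c = -0.6100 + -0.4025i → escape time 8
(row=1, col=3): c = -0.2400 + -0.4025i → escape time 8
(row=1, col=4): c = 0.1300 + -0.4025i → escape time 8
(row=2, col=0): c = -1.3500 + -0.5950i → escape time 3
(row=2, col=1): c = -0.9800 + -0.5950i → escape time 5
(row=2, col=2): c = -0.6100 + -0.5950i → escape time 8
(row=2, col=3): c = -0.2400 + -0.5950i → escape time 8
(row=2, col=4): c = 0.1300 + -0.5950i → escape time 8
(row=3, col=0): c = -1.3500 + -0.7875i → escape time 3
(row=3, col=1): c = -0.9800 + -0.7875i → escape time 3
(row=3, col=2): c = -0.6100 + -0.7875i → escape time 4
(row=3, col=3): c = -0.2400 + -0.7875i → escape time 8
(row=3, col=4): c = 0.1300 + -0.7875i → escape time 6
(row=4, col=0): c = -1.3500 + -0.9800i → escape time 3
(row=4, col=1): c = -0.9800 + -0.9800i → escape time 3
(row=4, col=2): c = -0.6100 + -0.9800i → escape time 4
(row=4, col=3): c = -0.2400 + -0.9800i → escape time 6
(row=4, col=4): c = 0.1300 + -0.9800i → escape time 4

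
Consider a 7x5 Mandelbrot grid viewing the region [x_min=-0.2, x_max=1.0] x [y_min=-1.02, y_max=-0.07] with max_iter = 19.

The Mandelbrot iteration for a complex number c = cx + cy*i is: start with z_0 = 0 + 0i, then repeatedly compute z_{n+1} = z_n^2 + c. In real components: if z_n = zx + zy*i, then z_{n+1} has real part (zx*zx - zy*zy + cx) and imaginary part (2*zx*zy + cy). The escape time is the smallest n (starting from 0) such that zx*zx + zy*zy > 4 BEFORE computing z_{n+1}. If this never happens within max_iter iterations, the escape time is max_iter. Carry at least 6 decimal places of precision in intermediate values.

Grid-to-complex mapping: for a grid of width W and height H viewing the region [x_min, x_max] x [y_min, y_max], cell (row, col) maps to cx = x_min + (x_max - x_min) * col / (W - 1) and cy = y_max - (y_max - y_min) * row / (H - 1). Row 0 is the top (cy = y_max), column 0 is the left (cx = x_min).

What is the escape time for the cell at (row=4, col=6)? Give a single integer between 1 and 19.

z_0 = 0 + 0i, c = 1.0000 + -1.0200i
Iter 1: z = 1.0000 + -1.0200i, |z|^2 = 2.0404
Iter 2: z = 0.9596 + -3.0600i, |z|^2 = 10.2844
Escaped at iteration 2

Answer: 2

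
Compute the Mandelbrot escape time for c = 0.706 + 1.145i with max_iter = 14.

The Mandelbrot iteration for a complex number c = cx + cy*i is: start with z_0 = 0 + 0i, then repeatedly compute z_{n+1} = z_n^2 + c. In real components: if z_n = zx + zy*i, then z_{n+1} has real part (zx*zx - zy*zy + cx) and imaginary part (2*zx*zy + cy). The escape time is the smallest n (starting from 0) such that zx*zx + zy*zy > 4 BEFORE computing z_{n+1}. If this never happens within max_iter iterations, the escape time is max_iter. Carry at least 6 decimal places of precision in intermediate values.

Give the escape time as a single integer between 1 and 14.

Answer: 2

Derivation:
z_0 = 0 + 0i, c = 0.7060 + 1.1450i
Iter 1: z = 0.7060 + 1.1450i, |z|^2 = 1.8095
Iter 2: z = -0.1066 + 2.7617i, |z|^2 = 7.6386
Escaped at iteration 2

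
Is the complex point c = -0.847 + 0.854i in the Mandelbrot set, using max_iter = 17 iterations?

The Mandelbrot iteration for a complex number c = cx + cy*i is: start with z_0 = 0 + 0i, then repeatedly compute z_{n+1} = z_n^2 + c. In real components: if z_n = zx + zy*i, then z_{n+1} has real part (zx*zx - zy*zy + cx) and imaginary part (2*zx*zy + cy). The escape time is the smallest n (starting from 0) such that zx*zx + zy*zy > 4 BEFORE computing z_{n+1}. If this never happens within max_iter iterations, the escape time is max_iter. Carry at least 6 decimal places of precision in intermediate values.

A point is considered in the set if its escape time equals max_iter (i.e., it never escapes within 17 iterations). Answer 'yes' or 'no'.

Answer: no

Derivation:
z_0 = 0 + 0i, c = -0.8470 + 0.8540i
Iter 1: z = -0.8470 + 0.8540i, |z|^2 = 1.4467
Iter 2: z = -0.8589 + -0.5927i, |z|^2 = 1.0890
Iter 3: z = -0.4605 + 1.8721i, |z|^2 = 3.7169
Iter 4: z = -4.1397 + -0.8704i, |z|^2 = 17.8945
Escaped at iteration 4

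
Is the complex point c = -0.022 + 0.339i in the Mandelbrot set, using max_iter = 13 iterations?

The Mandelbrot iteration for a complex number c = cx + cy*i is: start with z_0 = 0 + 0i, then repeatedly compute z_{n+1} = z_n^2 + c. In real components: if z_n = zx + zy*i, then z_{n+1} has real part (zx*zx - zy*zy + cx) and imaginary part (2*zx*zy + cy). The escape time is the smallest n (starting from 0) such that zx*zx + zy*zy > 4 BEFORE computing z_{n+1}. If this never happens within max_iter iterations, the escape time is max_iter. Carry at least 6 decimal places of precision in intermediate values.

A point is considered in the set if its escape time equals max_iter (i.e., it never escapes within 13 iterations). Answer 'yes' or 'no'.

z_0 = 0 + 0i, c = -0.0220 + 0.3390i
Iter 1: z = -0.0220 + 0.3390i, |z|^2 = 0.1154
Iter 2: z = -0.1364 + 0.3241i, |z|^2 = 0.1236
Iter 3: z = -0.1084 + 0.2506i, |z|^2 = 0.0745
Iter 4: z = -0.0730 + 0.2847i, |z|^2 = 0.0864
Iter 5: z = -0.0977 + 0.2974i, |z|^2 = 0.0980
Iter 6: z = -0.1009 + 0.2809i, |z|^2 = 0.0891
Iter 7: z = -0.0907 + 0.2823i, |z|^2 = 0.0879
Iter 8: z = -0.0935 + 0.2878i, |z|^2 = 0.0916
Iter 9: z = -0.0961 + 0.2852i, |z|^2 = 0.0906
Iter 10: z = -0.0941 + 0.2842i, |z|^2 = 0.0896
Iter 11: z = -0.0939 + 0.2855i, |z|^2 = 0.0903
Iter 12: z = -0.0947 + 0.2854i, |z|^2 = 0.0904
Did not escape in 13 iterations → in set

Answer: yes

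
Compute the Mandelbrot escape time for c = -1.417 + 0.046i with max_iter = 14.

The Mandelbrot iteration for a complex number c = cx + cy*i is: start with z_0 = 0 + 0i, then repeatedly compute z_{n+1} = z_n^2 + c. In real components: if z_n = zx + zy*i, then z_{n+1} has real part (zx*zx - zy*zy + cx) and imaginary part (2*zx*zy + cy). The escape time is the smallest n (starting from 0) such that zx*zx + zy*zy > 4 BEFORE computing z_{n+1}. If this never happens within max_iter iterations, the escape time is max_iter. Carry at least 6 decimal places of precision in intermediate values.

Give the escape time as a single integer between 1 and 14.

Answer: 14

Derivation:
z_0 = 0 + 0i, c = -1.4170 + 0.0460i
Iter 1: z = -1.4170 + 0.0460i, |z|^2 = 2.0100
Iter 2: z = 0.5888 + -0.0844i, |z|^2 = 0.3538
Iter 3: z = -1.0775 + -0.0533i, |z|^2 = 1.1638
Iter 4: z = -0.2589 + 0.1609i, |z|^2 = 0.0929
Iter 5: z = -1.3759 + -0.0373i, |z|^2 = 1.8944
Iter 6: z = 0.4746 + 0.1488i, |z|^2 = 0.2474
Iter 7: z = -1.2139 + 0.1872i, |z|^2 = 1.5085
Iter 8: z = 0.0214 + -0.4085i, |z|^2 = 0.1673
Iter 9: z = -1.5834 + 0.0285i, |z|^2 = 2.5080
Iter 10: z = 1.0894 + -0.0442i, |z|^2 = 1.1887
Iter 11: z = -0.2322 + -0.0503i, |z|^2 = 0.0564
Iter 12: z = -1.3656 + 0.0694i, |z|^2 = 1.8697
Iter 13: z = 0.4431 + -0.1435i, |z|^2 = 0.2169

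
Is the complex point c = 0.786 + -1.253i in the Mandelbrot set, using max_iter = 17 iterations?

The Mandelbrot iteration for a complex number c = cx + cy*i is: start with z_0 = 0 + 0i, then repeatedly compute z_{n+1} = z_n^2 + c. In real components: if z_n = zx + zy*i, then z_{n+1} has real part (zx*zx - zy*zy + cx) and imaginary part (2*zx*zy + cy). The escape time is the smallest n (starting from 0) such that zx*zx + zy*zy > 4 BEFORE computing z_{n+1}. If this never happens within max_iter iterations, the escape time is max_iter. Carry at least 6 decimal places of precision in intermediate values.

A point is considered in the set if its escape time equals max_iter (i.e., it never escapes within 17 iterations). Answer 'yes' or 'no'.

z_0 = 0 + 0i, c = 0.7860 + -1.2530i
Iter 1: z = 0.7860 + -1.2530i, |z|^2 = 2.1878
Iter 2: z = -0.1662 + -3.2227i, |z|^2 = 10.4135
Escaped at iteration 2

Answer: no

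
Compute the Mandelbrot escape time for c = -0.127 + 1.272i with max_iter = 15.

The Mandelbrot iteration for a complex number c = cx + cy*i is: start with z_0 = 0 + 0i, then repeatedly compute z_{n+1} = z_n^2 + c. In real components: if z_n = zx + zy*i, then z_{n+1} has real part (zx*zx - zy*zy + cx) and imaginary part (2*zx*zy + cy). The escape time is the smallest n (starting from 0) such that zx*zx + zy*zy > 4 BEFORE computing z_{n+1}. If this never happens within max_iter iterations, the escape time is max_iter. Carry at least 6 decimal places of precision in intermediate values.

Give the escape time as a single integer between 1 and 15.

z_0 = 0 + 0i, c = -0.1270 + 1.2720i
Iter 1: z = -0.1270 + 1.2720i, |z|^2 = 1.6341
Iter 2: z = -1.7289 + 0.9489i, |z|^2 = 3.8894
Iter 3: z = 1.9615 + -2.0091i, |z|^2 = 7.8838
Escaped at iteration 3

Answer: 3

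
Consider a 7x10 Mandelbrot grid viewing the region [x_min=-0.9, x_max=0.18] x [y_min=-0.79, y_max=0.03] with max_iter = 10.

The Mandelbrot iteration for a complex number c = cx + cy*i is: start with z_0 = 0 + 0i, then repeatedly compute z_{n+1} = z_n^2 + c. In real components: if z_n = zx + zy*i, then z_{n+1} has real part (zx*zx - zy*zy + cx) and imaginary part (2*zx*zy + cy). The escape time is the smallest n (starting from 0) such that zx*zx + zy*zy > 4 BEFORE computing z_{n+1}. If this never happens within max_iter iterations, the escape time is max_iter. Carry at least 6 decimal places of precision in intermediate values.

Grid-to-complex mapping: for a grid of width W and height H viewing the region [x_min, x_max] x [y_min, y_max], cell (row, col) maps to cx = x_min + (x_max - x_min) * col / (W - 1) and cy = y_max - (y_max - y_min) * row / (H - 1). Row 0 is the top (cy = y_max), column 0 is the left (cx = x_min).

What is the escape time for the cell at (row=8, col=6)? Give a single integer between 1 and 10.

z_0 = 0 + 0i, c = 0.1800 + -0.6989i
Iter 1: z = 0.1800 + -0.6989i, |z|^2 = 0.5208
Iter 2: z = -0.2760 + -0.9505i, |z|^2 = 0.9796
Iter 3: z = -0.6472 + -0.1741i, |z|^2 = 0.4492
Iter 4: z = 0.5686 + -0.4735i, |z|^2 = 0.5475
Iter 5: z = 0.2791 + -1.2373i, |z|^2 = 1.6088
Iter 6: z = -1.2731 + -1.3896i, |z|^2 = 3.5515
Iter 7: z = -0.1302 + 2.8391i, |z|^2 = 8.0773
Escaped at iteration 7

Answer: 7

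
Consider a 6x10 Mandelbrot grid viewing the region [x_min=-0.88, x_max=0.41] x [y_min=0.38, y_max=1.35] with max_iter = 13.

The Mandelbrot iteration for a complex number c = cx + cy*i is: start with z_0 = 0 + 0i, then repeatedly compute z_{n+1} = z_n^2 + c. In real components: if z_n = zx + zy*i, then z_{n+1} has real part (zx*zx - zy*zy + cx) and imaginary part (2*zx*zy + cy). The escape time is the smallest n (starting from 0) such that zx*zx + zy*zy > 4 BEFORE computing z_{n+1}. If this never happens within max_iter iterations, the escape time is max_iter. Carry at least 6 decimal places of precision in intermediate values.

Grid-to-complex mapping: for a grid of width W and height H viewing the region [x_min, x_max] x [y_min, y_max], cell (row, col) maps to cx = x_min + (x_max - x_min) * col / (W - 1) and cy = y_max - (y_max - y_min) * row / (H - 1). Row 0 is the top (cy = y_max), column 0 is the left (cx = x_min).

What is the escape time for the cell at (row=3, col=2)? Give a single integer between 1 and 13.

z_0 = 0 + 0i, c = -0.3640 + 1.0267i
Iter 1: z = -0.3640 + 1.0267i, |z|^2 = 1.1865
Iter 2: z = -1.2855 + 0.2793i, |z|^2 = 1.7306
Iter 3: z = 1.2107 + 0.3087i, |z|^2 = 1.5610
Iter 4: z = 1.0064 + 1.7741i, |z|^2 = 4.1602
Escaped at iteration 4

Answer: 4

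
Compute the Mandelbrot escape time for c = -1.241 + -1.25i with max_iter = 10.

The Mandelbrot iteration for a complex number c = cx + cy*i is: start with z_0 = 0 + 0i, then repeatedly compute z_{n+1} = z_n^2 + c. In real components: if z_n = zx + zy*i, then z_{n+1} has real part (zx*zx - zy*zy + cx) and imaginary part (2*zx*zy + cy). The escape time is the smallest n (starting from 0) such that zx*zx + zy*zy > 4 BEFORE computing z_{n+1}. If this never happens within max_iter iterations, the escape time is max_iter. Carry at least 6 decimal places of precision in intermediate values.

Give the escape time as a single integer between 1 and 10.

z_0 = 0 + 0i, c = -1.2410 + -1.2500i
Iter 1: z = -1.2410 + -1.2500i, |z|^2 = 3.1026
Iter 2: z = -1.2634 + 1.8525i, |z|^2 = 5.0280
Escaped at iteration 2

Answer: 2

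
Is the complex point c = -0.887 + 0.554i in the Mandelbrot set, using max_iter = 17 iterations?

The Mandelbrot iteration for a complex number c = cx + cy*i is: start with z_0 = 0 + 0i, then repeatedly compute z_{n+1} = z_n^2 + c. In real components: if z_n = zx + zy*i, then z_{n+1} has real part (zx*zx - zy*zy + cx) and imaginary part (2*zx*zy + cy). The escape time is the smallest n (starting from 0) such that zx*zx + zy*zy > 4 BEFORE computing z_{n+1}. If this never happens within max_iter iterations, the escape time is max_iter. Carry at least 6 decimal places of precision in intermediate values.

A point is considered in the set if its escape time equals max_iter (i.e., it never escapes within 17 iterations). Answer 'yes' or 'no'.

Answer: no

Derivation:
z_0 = 0 + 0i, c = -0.8870 + 0.5540i
Iter 1: z = -0.8870 + 0.5540i, |z|^2 = 1.0937
Iter 2: z = -0.4071 + -0.4288i, |z|^2 = 0.3496
Iter 3: z = -0.9051 + 0.9032i, |z|^2 = 1.6349
Iter 4: z = -0.8835 + -1.0809i, |z|^2 = 1.9489
Iter 5: z = -1.2748 + 2.4640i, |z|^2 = 7.6962
Escaped at iteration 5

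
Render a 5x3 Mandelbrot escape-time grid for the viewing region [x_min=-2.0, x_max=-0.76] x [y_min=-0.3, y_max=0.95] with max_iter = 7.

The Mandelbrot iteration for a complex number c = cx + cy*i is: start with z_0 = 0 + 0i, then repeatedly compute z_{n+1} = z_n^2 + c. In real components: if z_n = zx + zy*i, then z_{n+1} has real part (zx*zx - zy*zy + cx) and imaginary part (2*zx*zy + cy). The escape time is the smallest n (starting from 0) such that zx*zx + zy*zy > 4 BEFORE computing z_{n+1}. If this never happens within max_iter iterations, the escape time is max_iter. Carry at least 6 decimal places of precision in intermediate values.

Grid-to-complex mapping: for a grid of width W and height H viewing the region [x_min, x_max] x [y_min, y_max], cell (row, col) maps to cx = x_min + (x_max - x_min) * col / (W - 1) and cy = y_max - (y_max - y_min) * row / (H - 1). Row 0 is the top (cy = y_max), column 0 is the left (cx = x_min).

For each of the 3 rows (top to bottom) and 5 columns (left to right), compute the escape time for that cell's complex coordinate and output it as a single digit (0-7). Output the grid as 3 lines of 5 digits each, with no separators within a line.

Answer: 12333
14577
14577

Derivation:
(row=0, col=0): c = -2.0000 + 0.9500i → escape time 1
(row=0, col=1): c = -1.6900 + 0.9500i → escape time 2
(row=0, col=2): c = -1.3800 + 0.9500i → escape time 3
(row=0, col=3): c = -1.0700 + 0.9500i → escape time 3
(row=0, col=4): c = -0.7600 + 0.9500i → escape time 3
(row=1, col=0): c = -2.0000 + 0.3250i → escape time 1
(row=1, col=1): c = -1.6900 + 0.3250i → escape time 4
(row=1, col=2): c = -1.3800 + 0.3250i → escape time 5
(row=1, col=3): c = -1.0700 + 0.3250i → escape time 7
(row=1, col=4): c = -0.7600 + 0.3250i → escape time 7
(row=2, col=0): c = -2.0000 + -0.3000i → escape time 1
(row=2, col=1): c = -1.6900 + -0.3000i → escape time 4
(row=2, col=2): c = -1.3800 + -0.3000i → escape time 5
(row=2, col=3): c = -1.0700 + -0.3000i → escape time 7
(row=2, col=4): c = -0.7600 + -0.3000i → escape time 7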